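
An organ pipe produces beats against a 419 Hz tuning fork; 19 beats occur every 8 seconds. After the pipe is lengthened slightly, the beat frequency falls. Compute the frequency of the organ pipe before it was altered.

421.375 Hz

Beat frequency = 19/8 = 2.375 Hz.
|f − 419| = 2.375, so the organ pipe was at either 416.625 Hz or 421.375 Hz.
A longer pipe has a lower fundamental; the adjustment lowers the organ pipe's frequency.
The beat rate fell, so the adjustment moved the organ pipe toward 419 Hz — it must have started above the reference.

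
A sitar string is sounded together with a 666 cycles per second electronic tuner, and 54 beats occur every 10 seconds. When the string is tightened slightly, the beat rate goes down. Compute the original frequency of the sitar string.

Beat frequency = 54/10 = 5.4 Hz.
|f − 666| = 5.4, so the sitar string was at either 660.6 Hz or 671.4 Hz.
Increasing tension raises a string's frequency; the adjustment raises the sitar string's frequency.
The beat rate fell, so the adjustment moved the sitar string toward 666 Hz — it must have started below the reference.

660.6 Hz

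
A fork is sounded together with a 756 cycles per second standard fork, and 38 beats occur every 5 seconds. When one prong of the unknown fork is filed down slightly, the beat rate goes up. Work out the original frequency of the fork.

Beat frequency = 38/5 = 7.6 Hz.
|f − 756| = 7.6, so the fork was at either 748.4 Hz or 763.6 Hz.
Filing a prong removes mass and raises the fork's frequency; the adjustment raises the fork's frequency.
The beat rate rose, so the adjustment moved the fork further from 756 Hz — it was already above the reference.

763.6 Hz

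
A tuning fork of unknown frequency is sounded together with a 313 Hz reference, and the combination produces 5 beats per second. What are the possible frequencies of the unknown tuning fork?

|f − 313| = 5, so f = 313 ± 5.

308 Hz or 318 Hz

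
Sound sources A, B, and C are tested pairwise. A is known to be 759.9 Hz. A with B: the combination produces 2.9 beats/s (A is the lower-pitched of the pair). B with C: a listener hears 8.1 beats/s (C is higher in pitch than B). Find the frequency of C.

770.9 Hz

B is above A, so f_B = 759.9 + 2.9 = 762.8 Hz.
C is above B, so f_C = 762.8 + 8.1 = 770.9 Hz.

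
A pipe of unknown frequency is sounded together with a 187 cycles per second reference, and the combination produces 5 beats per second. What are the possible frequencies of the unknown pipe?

|f − 187| = 5, so f = 187 ± 5.

182 Hz or 192 Hz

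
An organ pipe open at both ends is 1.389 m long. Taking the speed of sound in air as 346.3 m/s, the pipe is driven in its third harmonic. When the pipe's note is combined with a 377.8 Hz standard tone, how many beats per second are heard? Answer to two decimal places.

Open pipe: f_n = n·v/(2L) = 3·346.3/(2·1.389) = 373.9741 Hz.
f_beat = |373.9741 − 377.8| = 3.83 Hz.

3.83 Hz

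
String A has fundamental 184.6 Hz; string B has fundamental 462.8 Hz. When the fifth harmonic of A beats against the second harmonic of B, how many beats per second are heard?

2.6 Hz

Fifth harmonic of the first: 5·184.6 = 923.0 Hz.
Second harmonic of the second: 2·462.8 = 925.6 Hz.
f_beat = |923.0 − 925.6| = 2.6 Hz.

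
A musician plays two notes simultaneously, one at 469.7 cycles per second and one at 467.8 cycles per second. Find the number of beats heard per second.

1.9 Hz

f_beat = |f₁ − f₂|.
|469.7 − 467.8| = 1.9 Hz.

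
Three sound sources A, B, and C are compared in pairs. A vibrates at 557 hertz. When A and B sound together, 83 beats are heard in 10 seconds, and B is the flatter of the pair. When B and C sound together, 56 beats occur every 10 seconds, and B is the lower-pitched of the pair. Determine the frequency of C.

554.3 Hz

A–B: Beat frequency = 83/10 = 8.3 Hz.
B is below A, so f_B = 557 − 8.3 = 548.7 Hz.
B–C: Beat frequency = 56/10 = 5.6 Hz.
C is above B, so f_C = 548.7 + 5.6 = 554.3 Hz.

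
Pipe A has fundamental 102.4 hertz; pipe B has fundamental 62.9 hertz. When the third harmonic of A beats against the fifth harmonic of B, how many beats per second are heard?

7.3 Hz

Third harmonic of the first: 3·102.4 = 307.2 Hz.
Fifth harmonic of the second: 5·62.9 = 314.5 Hz.
f_beat = |307.2 − 314.5| = 7.3 Hz.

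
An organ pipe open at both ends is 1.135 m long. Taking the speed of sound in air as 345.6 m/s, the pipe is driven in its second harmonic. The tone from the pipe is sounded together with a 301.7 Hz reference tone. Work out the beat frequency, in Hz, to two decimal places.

2.79 Hz

Open pipe: f_n = n·v/(2L) = 2·345.6/(2·1.135) = 304.4934 Hz.
f_beat = |304.4934 − 301.7| = 2.79 Hz.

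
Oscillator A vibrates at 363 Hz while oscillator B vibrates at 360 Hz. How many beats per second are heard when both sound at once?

Beats arise from superposition of two nearby frequencies; the beat rate is |f₁ − f₂|.
|363 − 360| = 3 Hz.

3 Hz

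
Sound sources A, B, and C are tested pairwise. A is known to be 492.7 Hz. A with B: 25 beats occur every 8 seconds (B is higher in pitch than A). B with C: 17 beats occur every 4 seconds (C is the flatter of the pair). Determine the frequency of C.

491.575 Hz

A–B: Beat frequency = 25/8 = 3.125 Hz.
B is above A, so f_B = 492.7 + 3.125 = 495.825 Hz.
B–C: Beat frequency = 17/4 = 4.25 Hz.
C is below B, so f_C = 495.825 − 4.25 = 491.575 Hz.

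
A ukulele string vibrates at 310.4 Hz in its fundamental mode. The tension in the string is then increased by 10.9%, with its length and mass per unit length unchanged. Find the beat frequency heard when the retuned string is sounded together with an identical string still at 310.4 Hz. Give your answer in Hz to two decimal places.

For a string, f ∝ √T, so the new frequency is 310.4·√1.109 = 326.8793 Hz.
f_beat = |326.8793 − 310.4| = 16.48 Hz.

16.48 Hz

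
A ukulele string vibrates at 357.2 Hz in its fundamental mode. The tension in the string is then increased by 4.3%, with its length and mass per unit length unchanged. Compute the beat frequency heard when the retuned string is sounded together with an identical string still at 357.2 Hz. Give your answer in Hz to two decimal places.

For a string, f ∝ √T, so the new frequency is 357.2·√1.043 = 364.7990 Hz.
f_beat = |364.7990 − 357.2| = 7.60 Hz.

7.60 Hz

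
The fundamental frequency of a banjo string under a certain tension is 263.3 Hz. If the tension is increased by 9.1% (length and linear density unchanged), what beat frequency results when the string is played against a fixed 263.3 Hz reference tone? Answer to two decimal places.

For a string, f ∝ √T, so the new frequency is 263.3·√1.091 = 275.0193 Hz.
f_beat = |275.0193 − 263.3| = 11.72 Hz.

11.72 Hz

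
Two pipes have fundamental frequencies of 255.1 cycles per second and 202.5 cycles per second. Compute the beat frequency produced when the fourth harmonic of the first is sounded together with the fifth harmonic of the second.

Fourth harmonic of the first: 4·255.1 = 1020.4 Hz.
Fifth harmonic of the second: 5·202.5 = 1012.5 Hz.
f_beat = |1020.4 − 1012.5| = 7.9 Hz.

7.9 Hz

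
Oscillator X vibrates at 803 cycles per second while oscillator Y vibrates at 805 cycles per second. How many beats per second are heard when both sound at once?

Beats arise from superposition of two nearby frequencies; the beat rate is |f₁ − f₂|.
|803 − 805| = 2 Hz.

2 Hz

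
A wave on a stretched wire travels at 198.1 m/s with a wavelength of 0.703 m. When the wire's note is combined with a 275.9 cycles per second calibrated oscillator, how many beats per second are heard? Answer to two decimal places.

5.89 Hz

Source frequency f = v/λ = 198.1/0.703 = 281.7923 Hz.
f_beat = |281.7923 − 275.9| = 5.89 Hz.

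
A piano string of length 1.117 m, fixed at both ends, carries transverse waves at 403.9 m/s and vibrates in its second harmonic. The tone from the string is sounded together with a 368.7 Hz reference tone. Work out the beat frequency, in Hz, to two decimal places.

For a string fixed at both ends, f_n = n·v/(2L) = 2·403.9/(2·1.117) = 361.5936 Hz.
f_beat = |361.5936 − 368.7| = 7.11 Hz.

7.11 Hz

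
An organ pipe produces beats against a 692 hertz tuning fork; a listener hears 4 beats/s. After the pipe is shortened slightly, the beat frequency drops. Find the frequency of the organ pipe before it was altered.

688 Hz

|f − 692| = 4, so the organ pipe was at either 688 Hz or 696 Hz.
A shorter pipe has a higher fundamental; the adjustment raises the organ pipe's frequency.
The beat rate fell, so the adjustment moved the organ pipe toward 692 Hz — it must have started below the reference.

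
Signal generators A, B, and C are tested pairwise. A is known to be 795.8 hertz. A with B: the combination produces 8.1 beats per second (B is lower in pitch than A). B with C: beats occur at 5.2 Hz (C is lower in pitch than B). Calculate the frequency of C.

782.5 Hz

B is below A, so f_B = 795.8 − 8.1 = 787.7 Hz.
C is below B, so f_C = 787.7 − 5.2 = 782.5 Hz.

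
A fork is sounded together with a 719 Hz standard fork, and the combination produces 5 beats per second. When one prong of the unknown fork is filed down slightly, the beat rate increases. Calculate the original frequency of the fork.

724 Hz

|f − 719| = 5, so the fork was at either 714 Hz or 724 Hz.
Filing a prong removes mass and raises the fork's frequency; the adjustment raises the fork's frequency.
The beat rate rose, so the adjustment moved the fork further from 719 Hz — it was already above the reference.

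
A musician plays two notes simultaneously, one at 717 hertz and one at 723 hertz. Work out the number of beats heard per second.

Beats arise from superposition of two nearby frequencies; the beat rate is |f₁ − f₂|.
|717 − 723| = 6 Hz.

6 Hz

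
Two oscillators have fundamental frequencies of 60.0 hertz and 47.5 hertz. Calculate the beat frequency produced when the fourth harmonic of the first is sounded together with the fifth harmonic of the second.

2.5 Hz

Fourth harmonic of the first: 4·60.0 = 240.0 Hz.
Fifth harmonic of the second: 5·47.5 = 237.5 Hz.
f_beat = |240.0 − 237.5| = 2.5 Hz.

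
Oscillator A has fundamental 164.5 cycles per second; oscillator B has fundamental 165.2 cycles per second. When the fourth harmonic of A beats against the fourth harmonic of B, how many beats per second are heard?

Fourth harmonic of the first: 4·164.5 = 658.0 Hz.
Fourth harmonic of the second: 4·165.2 = 660.8 Hz.
f_beat = |658.0 − 660.8| = 2.8 Hz.

2.8 Hz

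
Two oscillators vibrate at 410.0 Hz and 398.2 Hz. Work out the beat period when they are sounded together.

f_beat = |410.0 − 398.2| = 11.8 Hz.
Beat period T = 1 / f_beat = 1 / 11.8 s.

0.085 s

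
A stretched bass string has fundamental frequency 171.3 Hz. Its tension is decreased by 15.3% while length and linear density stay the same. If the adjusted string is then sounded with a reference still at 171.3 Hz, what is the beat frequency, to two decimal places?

13.65 Hz

For a string, f ∝ √T, so the new frequency is 171.3·√0.847 = 157.6518 Hz.
f_beat = |157.6518 − 171.3| = 13.65 Hz.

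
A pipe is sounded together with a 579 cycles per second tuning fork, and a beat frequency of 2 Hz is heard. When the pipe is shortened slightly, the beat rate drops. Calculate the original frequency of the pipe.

|f − 579| = 2, so the pipe was at either 577 Hz or 581 Hz.
A shorter pipe has a higher fundamental; the adjustment raises the pipe's frequency.
The beat rate fell, so the adjustment moved the pipe toward 579 Hz — it must have started below the reference.

577 Hz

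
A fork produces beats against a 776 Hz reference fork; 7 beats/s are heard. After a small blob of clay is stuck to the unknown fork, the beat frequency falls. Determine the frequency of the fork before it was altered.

783 Hz

|f − 776| = 7, so the fork was at either 769 Hz or 783 Hz.
Adding mass to a fork lowers its frequency; the adjustment lowers the fork's frequency.
The beat rate fell, so the adjustment moved the fork toward 776 Hz — it must have started above the reference.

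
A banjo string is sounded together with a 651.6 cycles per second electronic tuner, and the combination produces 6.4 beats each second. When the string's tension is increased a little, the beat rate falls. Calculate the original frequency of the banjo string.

|f − 651.6| = 6.4, so the banjo string was at either 645.2 Hz or 658 Hz.
Higher tension means higher frequency; the adjustment raises the banjo string's frequency.
The beat rate fell, so the adjustment moved the banjo string toward 651.6 Hz — it must have started below the reference.

645.2 Hz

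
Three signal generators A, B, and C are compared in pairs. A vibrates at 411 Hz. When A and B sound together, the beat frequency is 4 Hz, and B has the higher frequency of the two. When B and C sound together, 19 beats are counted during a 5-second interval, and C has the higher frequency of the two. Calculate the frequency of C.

B is above A, so f_B = 411 + 4 = 415 Hz.
B–C: Beat frequency = 19/5 = 3.8 Hz.
C is above B, so f_C = 415 + 3.8 = 418.8 Hz.

418.8 Hz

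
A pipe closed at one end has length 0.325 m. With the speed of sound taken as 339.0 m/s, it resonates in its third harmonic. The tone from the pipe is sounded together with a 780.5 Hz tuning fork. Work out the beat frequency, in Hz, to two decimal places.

Closed pipe (odd harmonics): f_n = n·v/(4L) = 3·339.0/(4·0.325) = 782.3077 Hz.
f_beat = |782.3077 − 780.5| = 1.81 Hz.

1.81 Hz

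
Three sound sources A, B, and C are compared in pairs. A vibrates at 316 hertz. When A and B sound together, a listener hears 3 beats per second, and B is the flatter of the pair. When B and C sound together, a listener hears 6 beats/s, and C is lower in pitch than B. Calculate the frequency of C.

B is below A, so f_B = 316 − 3 = 313 Hz.
C is below B, so f_C = 313 − 6 = 307 Hz.

307 Hz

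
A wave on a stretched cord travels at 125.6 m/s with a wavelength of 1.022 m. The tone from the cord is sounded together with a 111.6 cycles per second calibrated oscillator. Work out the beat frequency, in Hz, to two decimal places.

Source frequency f = v/λ = 125.6/1.022 = 122.8963 Hz.
f_beat = |122.8963 − 111.6| = 11.30 Hz.

11.30 Hz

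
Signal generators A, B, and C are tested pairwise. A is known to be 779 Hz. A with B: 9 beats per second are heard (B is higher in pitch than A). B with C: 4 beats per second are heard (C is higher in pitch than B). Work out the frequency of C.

792 Hz

B is above A, so f_B = 779 + 9 = 788 Hz.
C is above B, so f_C = 788 + 4 = 792 Hz.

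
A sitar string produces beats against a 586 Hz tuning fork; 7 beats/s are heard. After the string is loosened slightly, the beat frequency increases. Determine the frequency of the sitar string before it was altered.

579 Hz

|f − 586| = 7, so the sitar string was at either 579 Hz or 593 Hz.
Reducing tension lowers a string's frequency; the adjustment lowers the sitar string's frequency.
The beat rate rose, so the adjustment moved the sitar string further from 586 Hz — it was already below the reference.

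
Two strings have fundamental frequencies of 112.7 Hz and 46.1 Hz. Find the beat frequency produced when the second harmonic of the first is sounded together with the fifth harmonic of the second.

Second harmonic of the first: 2·112.7 = 225.4 Hz.
Fifth harmonic of the second: 5·46.1 = 230.5 Hz.
f_beat = |225.4 − 230.5| = 5.1 Hz.

5.1 Hz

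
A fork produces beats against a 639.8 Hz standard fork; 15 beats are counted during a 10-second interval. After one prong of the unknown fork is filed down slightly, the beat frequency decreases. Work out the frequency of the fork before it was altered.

Beat frequency = 15/10 = 1.5 Hz.
|f − 639.8| = 1.5, so the fork was at either 638.3 Hz or 641.3 Hz.
Filing a prong removes mass and raises the fork's frequency; the adjustment raises the fork's frequency.
The beat rate fell, so the adjustment moved the fork toward 639.8 Hz — it must have started below the reference.

638.3 Hz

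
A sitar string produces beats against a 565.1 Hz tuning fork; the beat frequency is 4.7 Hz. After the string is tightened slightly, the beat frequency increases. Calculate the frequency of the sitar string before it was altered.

569.8 Hz

|f − 565.1| = 4.7, so the sitar string was at either 560.4 Hz or 569.8 Hz.
Increasing tension raises a string's frequency; the adjustment raises the sitar string's frequency.
The beat rate rose, so the adjustment moved the sitar string further from 565.1 Hz — it was already above the reference.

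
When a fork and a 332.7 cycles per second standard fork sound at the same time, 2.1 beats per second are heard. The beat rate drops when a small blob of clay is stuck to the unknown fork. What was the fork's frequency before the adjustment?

|f − 332.7| = 2.1, so the fork was at either 330.6 Hz or 334.8 Hz.
Adding mass to a fork lowers its frequency; the adjustment lowers the fork's frequency.
The beat rate fell, so the adjustment moved the fork toward 332.7 Hz — it must have started above the reference.

334.8 Hz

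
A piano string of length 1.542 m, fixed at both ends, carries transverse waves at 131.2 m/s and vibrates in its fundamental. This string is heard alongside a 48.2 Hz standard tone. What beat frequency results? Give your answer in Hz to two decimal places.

5.66 Hz

For a string fixed at both ends, f_n = n·v/(2L) = 1·131.2/(2·1.542) = 42.5422 Hz.
f_beat = |42.5422 − 48.2| = 5.66 Hz.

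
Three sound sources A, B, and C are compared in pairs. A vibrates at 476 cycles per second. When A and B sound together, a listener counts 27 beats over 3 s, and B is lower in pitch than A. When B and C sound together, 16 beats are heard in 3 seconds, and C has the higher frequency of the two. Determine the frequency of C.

472.3333 Hz

A–B: Beat frequency = 27/3 = 9 Hz.
B is below A, so f_B = 476 − 9 = 467 Hz.
B–C: Beat frequency = 16/3 = 5.3333 Hz.
C is above B, so f_C = 467 + 5.3333 = 472.3333 Hz.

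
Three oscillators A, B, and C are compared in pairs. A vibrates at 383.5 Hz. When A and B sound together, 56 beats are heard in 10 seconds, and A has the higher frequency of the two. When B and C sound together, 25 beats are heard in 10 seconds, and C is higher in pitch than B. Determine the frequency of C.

A–B: Beat frequency = 56/10 = 5.6 Hz.
B is below A, so f_B = 383.5 − 5.6 = 377.9 Hz.
B–C: Beat frequency = 25/10 = 2.5 Hz.
C is above B, so f_C = 377.9 + 2.5 = 380.4 Hz.

380.4 Hz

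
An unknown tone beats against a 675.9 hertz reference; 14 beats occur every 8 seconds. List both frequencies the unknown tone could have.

674.15 Hz or 677.65 Hz

Beat frequency = 14/8 = 1.75 Hz.
|f − 675.9| = 1.75, so f = 675.9 ± 1.75.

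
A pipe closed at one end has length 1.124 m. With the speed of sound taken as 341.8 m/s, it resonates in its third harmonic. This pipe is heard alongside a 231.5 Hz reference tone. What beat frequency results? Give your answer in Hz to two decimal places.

3.43 Hz

Closed pipe (odd harmonics): f_n = n·v/(4L) = 3·341.8/(4·1.124) = 228.0694 Hz.
f_beat = |228.0694 − 231.5| = 3.43 Hz.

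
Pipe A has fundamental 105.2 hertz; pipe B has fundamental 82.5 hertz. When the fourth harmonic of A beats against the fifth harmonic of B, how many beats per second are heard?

Fourth harmonic of the first: 4·105.2 = 420.8 Hz.
Fifth harmonic of the second: 5·82.5 = 412.5 Hz.
f_beat = |420.8 − 412.5| = 8.3 Hz.

8.3 Hz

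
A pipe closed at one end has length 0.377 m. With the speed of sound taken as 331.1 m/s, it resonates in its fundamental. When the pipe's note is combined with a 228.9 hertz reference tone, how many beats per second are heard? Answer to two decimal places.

9.34 Hz

Closed pipe (odd harmonics): f_n = n·v/(4L) = 1·331.1/(4·0.377) = 219.5623 Hz.
f_beat = |219.5623 − 228.9| = 9.34 Hz.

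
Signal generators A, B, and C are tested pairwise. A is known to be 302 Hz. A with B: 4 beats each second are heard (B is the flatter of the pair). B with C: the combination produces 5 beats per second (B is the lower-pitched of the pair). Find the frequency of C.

303 Hz

B is below A, so f_B = 302 − 4 = 298 Hz.
C is above B, so f_C = 298 + 5 = 303 Hz.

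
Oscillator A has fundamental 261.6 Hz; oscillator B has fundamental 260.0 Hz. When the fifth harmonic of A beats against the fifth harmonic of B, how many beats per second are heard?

Fifth harmonic of the first: 5·261.6 = 1308.0 Hz.
Fifth harmonic of the second: 5·260.0 = 1300.0 Hz.
f_beat = |1308.0 − 1300.0| = 8.0 Hz.

8.0 Hz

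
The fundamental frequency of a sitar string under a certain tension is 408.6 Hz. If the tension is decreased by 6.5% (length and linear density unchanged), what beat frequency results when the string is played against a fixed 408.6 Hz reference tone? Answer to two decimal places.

For a string, f ∝ √T, so the new frequency is 408.6·√0.935 = 395.0974 Hz.
f_beat = |395.0974 − 408.6| = 13.50 Hz.

13.50 Hz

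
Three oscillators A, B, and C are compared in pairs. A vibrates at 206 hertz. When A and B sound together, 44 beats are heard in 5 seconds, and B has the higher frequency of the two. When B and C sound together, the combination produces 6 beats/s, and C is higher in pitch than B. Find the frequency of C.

A–B: Beat frequency = 44/5 = 8.8 Hz.
B is above A, so f_B = 206 + 8.8 = 214.8 Hz.
C is above B, so f_C = 214.8 + 6 = 220.8 Hz.

220.8 Hz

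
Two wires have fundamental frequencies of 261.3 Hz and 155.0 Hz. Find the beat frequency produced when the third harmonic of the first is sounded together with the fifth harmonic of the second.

Third harmonic of the first: 3·261.3 = 783.9 Hz.
Fifth harmonic of the second: 5·155.0 = 775.0 Hz.
f_beat = |783.9 − 775.0| = 8.9 Hz.

8.9 Hz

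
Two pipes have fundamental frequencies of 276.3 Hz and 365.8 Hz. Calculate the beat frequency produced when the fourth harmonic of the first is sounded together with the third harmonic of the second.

Fourth harmonic of the first: 4·276.3 = 1105.2 Hz.
Third harmonic of the second: 3·365.8 = 1097.4 Hz.
f_beat = |1105.2 − 1097.4| = 7.8 Hz.

7.8 Hz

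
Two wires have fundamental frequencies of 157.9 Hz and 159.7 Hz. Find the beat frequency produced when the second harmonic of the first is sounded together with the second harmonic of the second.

3.6 Hz

Second harmonic of the first: 2·157.9 = 315.8 Hz.
Second harmonic of the second: 2·159.7 = 319.4 Hz.
f_beat = |315.8 − 319.4| = 3.6 Hz.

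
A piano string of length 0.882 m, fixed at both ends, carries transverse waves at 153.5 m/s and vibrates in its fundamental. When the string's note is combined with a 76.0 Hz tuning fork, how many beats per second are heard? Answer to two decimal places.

For a string fixed at both ends, f_n = n·v/(2L) = 1·153.5/(2·0.882) = 87.0181 Hz.
f_beat = |87.0181 − 76.0| = 11.02 Hz.

11.02 Hz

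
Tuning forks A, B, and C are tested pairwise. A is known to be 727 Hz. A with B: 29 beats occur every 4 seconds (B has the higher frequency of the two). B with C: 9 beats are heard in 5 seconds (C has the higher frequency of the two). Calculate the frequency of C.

A–B: Beat frequency = 29/4 = 7.25 Hz.
B is above A, so f_B = 727 + 7.25 = 734.25 Hz.
B–C: Beat frequency = 9/5 = 1.8 Hz.
C is above B, so f_C = 734.25 + 1.8 = 736.05 Hz.

736.05 Hz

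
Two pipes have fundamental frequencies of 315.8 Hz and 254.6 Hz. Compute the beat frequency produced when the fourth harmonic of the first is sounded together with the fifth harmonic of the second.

Fourth harmonic of the first: 4·315.8 = 1263.2 Hz.
Fifth harmonic of the second: 5·254.6 = 1273.0 Hz.
f_beat = |1263.2 − 1273.0| = 9.8 Hz.

9.8 Hz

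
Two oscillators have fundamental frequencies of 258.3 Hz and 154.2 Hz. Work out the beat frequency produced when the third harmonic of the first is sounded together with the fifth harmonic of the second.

Third harmonic of the first: 3·258.3 = 774.9 Hz.
Fifth harmonic of the second: 5·154.2 = 771.0 Hz.
f_beat = |774.9 − 771.0| = 3.9 Hz.

3.9 Hz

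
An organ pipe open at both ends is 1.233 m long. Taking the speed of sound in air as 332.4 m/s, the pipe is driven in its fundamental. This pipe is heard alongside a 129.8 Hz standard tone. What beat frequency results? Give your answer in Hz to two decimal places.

Open pipe: f_n = n·v/(2L) = 1·332.4/(2·1.233) = 134.7932 Hz.
f_beat = |134.7932 − 129.8| = 4.99 Hz.

4.99 Hz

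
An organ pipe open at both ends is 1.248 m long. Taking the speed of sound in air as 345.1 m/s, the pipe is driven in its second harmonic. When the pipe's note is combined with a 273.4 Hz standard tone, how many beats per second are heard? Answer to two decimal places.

Open pipe: f_n = n·v/(2L) = 2·345.1/(2·1.248) = 276.5224 Hz.
f_beat = |276.5224 − 273.4| = 3.12 Hz.

3.12 Hz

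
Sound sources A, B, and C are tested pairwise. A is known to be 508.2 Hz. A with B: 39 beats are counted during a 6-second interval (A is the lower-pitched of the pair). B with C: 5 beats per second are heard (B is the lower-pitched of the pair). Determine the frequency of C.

519.7 Hz

A–B: Beat frequency = 39/6 = 6.5 Hz.
B is above A, so f_B = 508.2 + 6.5 = 514.7 Hz.
C is above B, so f_C = 514.7 + 5 = 519.7 Hz.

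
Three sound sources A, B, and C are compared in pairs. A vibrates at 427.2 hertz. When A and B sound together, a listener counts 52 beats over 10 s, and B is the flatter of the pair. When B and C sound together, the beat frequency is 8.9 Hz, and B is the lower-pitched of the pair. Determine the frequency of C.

A–B: Beat frequency = 52/10 = 5.2 Hz.
B is below A, so f_B = 427.2 − 5.2 = 422 Hz.
C is above B, so f_C = 422 + 8.9 = 430.9 Hz.

430.9 Hz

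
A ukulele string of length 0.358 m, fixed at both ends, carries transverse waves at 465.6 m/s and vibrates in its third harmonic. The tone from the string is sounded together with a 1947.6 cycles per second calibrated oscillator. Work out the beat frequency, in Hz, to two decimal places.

For a string fixed at both ends, f_n = n·v/(2L) = 3·465.6/(2·0.358) = 1950.8380 Hz.
f_beat = |1950.8380 − 1947.6| = 3.24 Hz.

3.24 Hz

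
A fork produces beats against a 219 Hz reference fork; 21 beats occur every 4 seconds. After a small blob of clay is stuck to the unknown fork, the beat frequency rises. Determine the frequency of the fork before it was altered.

213.75 Hz

Beat frequency = 21/4 = 5.25 Hz.
|f − 219| = 5.25, so the fork was at either 213.75 Hz or 224.25 Hz.
Adding mass to a fork lowers its frequency; the adjustment lowers the fork's frequency.
The beat rate rose, so the adjustment moved the fork further from 219 Hz — it was already below the reference.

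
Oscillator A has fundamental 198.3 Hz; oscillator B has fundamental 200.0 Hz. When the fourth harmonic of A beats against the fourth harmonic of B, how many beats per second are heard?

Fourth harmonic of the first: 4·198.3 = 793.2 Hz.
Fourth harmonic of the second: 4·200.0 = 800.0 Hz.
f_beat = |793.2 − 800.0| = 6.8 Hz.

6.8 Hz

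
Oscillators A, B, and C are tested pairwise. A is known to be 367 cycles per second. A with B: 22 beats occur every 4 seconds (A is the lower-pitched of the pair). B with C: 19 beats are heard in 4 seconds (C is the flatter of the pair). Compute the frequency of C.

367.75 Hz

A–B: Beat frequency = 22/4 = 5.5 Hz.
B is above A, so f_B = 367 + 5.5 = 372.5 Hz.
B–C: Beat frequency = 19/4 = 4.75 Hz.
C is below B, so f_C = 372.5 − 4.75 = 367.75 Hz.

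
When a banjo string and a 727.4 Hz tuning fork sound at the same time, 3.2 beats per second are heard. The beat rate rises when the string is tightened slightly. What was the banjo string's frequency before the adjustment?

|f − 727.4| = 3.2, so the banjo string was at either 724.2 Hz or 730.6 Hz.
Increasing tension raises a string's frequency; the adjustment raises the banjo string's frequency.
The beat rate rose, so the adjustment moved the banjo string further from 727.4 Hz — it was already above the reference.

730.6 Hz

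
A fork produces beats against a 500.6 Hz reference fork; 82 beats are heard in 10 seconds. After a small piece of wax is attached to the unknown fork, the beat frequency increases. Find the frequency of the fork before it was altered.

Beat frequency = 82/10 = 8.2 Hz.
|f − 500.6| = 8.2, so the fork was at either 492.4 Hz or 508.8 Hz.
Loading a fork with wax lowers its frequency; the adjustment lowers the fork's frequency.
The beat rate rose, so the adjustment moved the fork further from 500.6 Hz — it was already below the reference.

492.4 Hz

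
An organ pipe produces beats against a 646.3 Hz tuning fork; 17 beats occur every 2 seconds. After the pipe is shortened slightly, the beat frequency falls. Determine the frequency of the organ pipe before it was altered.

637.8 Hz

Beat frequency = 17/2 = 8.5 Hz.
|f − 646.3| = 8.5, so the organ pipe was at either 637.8 Hz or 654.8 Hz.
A shorter pipe has a higher fundamental; the adjustment raises the organ pipe's frequency.
The beat rate fell, so the adjustment moved the organ pipe toward 646.3 Hz — it must have started below the reference.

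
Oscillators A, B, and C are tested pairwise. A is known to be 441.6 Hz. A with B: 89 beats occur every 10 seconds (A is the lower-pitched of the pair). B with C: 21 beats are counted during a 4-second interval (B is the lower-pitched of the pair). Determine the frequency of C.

455.75 Hz

A–B: Beat frequency = 89/10 = 8.9 Hz.
B is above A, so f_B = 441.6 + 8.9 = 450.5 Hz.
B–C: Beat frequency = 21/4 = 5.25 Hz.
C is above B, so f_C = 450.5 + 5.25 = 455.75 Hz.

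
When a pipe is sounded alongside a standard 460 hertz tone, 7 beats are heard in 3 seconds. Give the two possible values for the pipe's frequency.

457.6667 Hz or 462.3333 Hz

Beat frequency = 7/3 = 2.3333 Hz.
|f − 460| = 2.3333, so f = 460 ± 2.3333.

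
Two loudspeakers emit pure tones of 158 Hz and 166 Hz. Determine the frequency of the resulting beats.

f_beat = |f₁ − f₂|.
|158 − 166| = 8 Hz.

8 Hz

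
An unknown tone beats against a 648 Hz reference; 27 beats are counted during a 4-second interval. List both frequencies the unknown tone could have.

641.25 Hz or 654.75 Hz

Beat frequency = 27/4 = 6.75 Hz.
|f − 648| = 6.75, so f = 648 ± 6.75.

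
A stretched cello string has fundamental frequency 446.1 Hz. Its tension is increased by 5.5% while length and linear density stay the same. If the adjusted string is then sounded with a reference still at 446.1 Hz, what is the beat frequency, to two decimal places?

For a string, f ∝ √T, so the new frequency is 446.1·√1.055 = 458.2036 Hz.
f_beat = |458.2036 − 446.1| = 12.10 Hz.

12.10 Hz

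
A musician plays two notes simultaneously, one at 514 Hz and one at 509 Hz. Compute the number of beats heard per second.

5 Hz

The beat frequency equals the magnitude of the frequency difference.
|514 − 509| = 5 Hz.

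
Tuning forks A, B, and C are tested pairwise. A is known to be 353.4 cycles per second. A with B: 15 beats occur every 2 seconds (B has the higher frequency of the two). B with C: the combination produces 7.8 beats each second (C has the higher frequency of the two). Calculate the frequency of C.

368.7 Hz

A–B: Beat frequency = 15/2 = 7.5 Hz.
B is above A, so f_B = 353.4 + 7.5 = 360.9 Hz.
C is above B, so f_C = 360.9 + 7.8 = 368.7 Hz.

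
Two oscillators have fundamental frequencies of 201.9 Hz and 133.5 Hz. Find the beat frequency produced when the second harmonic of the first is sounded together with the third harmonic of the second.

3.3 Hz

Second harmonic of the first: 2·201.9 = 403.8 Hz.
Third harmonic of the second: 3·133.5 = 400.5 Hz.
f_beat = |403.8 − 400.5| = 3.3 Hz.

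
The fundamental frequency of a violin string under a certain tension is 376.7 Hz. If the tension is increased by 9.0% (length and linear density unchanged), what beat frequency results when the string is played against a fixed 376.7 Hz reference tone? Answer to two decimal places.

For a string, f ∝ √T, so the new frequency is 376.7·√1.090 = 393.2863 Hz.
f_beat = |393.2863 − 376.7| = 16.59 Hz.

16.59 Hz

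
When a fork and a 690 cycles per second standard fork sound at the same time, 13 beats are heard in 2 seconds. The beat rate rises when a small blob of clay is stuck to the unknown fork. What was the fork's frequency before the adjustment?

Beat frequency = 13/2 = 6.5 Hz.
|f − 690| = 6.5, so the fork was at either 683.5 Hz or 696.5 Hz.
Adding mass to a fork lowers its frequency; the adjustment lowers the fork's frequency.
The beat rate rose, so the adjustment moved the fork further from 690 Hz — it was already below the reference.

683.5 Hz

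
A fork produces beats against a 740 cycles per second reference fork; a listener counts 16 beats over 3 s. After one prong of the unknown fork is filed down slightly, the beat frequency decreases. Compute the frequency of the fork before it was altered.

734.6667 Hz

Beat frequency = 16/3 = 5.3333 Hz.
|f − 740| = 5.3333, so the fork was at either 734.6667 Hz or 745.3333 Hz.
Filing a prong removes mass and raises the fork's frequency; the adjustment raises the fork's frequency.
The beat rate fell, so the adjustment moved the fork toward 740 Hz — it must have started below the reference.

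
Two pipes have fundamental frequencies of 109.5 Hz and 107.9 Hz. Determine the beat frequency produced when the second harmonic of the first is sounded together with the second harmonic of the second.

3.2 Hz

Second harmonic of the first: 2·109.5 = 219.0 Hz.
Second harmonic of the second: 2·107.9 = 215.8 Hz.
f_beat = |219.0 − 215.8| = 3.2 Hz.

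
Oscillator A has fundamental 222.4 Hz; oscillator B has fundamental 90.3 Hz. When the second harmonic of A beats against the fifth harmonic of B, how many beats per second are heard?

Second harmonic of the first: 2·222.4 = 444.8 Hz.
Fifth harmonic of the second: 5·90.3 = 451.5 Hz.
f_beat = |444.8 − 451.5| = 6.7 Hz.

6.7 Hz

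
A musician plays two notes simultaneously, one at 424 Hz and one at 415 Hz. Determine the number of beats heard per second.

The beat frequency equals the magnitude of the frequency difference.
|424 − 415| = 9 Hz.

9 Hz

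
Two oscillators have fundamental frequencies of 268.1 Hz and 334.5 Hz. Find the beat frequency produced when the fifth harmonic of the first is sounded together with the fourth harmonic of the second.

Fifth harmonic of the first: 5·268.1 = 1340.5 Hz.
Fourth harmonic of the second: 4·334.5 = 1338.0 Hz.
f_beat = |1340.5 − 1338.0| = 2.5 Hz.

2.5 Hz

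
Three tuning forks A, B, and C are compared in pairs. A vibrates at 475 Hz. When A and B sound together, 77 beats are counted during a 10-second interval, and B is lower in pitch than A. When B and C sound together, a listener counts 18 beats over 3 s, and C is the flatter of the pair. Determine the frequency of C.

A–B: Beat frequency = 77/10 = 7.7 Hz.
B is below A, so f_B = 475 − 7.7 = 467.3 Hz.
B–C: Beat frequency = 18/3 = 6 Hz.
C is below B, so f_C = 467.3 − 6 = 461.3 Hz.

461.3 Hz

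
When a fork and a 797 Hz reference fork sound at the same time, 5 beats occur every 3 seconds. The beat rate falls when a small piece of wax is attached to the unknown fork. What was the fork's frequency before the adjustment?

Beat frequency = 5/3 = 1.6667 Hz.
|f − 797| = 1.6667, so the fork was at either 795.3333 Hz or 798.6667 Hz.
Loading a fork with wax lowers its frequency; the adjustment lowers the fork's frequency.
The beat rate fell, so the adjustment moved the fork toward 797 Hz — it must have started above the reference.

798.6667 Hz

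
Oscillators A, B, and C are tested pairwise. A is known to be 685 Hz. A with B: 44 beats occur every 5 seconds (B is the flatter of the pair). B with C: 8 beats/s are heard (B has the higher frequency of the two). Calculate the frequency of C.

668.2 Hz

A–B: Beat frequency = 44/5 = 8.8 Hz.
B is below A, so f_B = 685 − 8.8 = 676.2 Hz.
C is below B, so f_C = 676.2 − 8 = 668.2 Hz.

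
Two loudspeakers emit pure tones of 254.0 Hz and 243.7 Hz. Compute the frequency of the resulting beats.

10.3 Hz

The beat frequency equals the magnitude of the frequency difference.
|254.0 − 243.7| = 10.3 Hz.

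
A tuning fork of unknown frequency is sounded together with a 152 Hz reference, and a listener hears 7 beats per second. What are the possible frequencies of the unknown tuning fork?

|f − 152| = 7, so f = 152 ± 7.

145 Hz or 159 Hz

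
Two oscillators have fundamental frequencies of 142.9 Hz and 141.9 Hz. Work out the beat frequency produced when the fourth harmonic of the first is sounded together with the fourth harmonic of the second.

Fourth harmonic of the first: 4·142.9 = 571.6 Hz.
Fourth harmonic of the second: 4·141.9 = 567.6 Hz.
f_beat = |571.6 − 567.6| = 4.0 Hz.

4.0 Hz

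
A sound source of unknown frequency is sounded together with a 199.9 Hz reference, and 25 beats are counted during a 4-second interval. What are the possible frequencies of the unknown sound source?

Beat frequency = 25/4 = 6.25 Hz.
|f − 199.9| = 6.25, so f = 199.9 ± 6.25.

193.65 Hz or 206.15 Hz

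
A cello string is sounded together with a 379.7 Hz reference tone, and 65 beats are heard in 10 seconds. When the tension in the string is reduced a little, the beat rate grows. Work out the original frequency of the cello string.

373.2 Hz

Beat frequency = 65/10 = 6.5 Hz.
|f − 379.7| = 6.5, so the cello string was at either 373.2 Hz or 386.2 Hz.
Lower tension means lower frequency; the adjustment lowers the cello string's frequency.
The beat rate rose, so the adjustment moved the cello string further from 379.7 Hz — it was already below the reference.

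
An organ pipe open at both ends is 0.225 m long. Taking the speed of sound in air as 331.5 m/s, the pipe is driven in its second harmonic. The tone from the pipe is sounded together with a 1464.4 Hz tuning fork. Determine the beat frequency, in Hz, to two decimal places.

Open pipe: f_n = n·v/(2L) = 2·331.5/(2·0.225) = 1473.3333 Hz.
f_beat = |1473.3333 − 1464.4| = 8.93 Hz.

8.93 Hz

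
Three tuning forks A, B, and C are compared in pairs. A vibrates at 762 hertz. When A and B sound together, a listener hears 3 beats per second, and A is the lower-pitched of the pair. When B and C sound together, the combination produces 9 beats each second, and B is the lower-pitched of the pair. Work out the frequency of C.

774 Hz

B is above A, so f_B = 762 + 3 = 765 Hz.
C is above B, so f_C = 765 + 9 = 774 Hz.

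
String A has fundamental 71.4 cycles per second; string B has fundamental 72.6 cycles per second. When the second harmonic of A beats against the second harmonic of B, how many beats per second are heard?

2.4 Hz

Second harmonic of the first: 2·71.4 = 142.8 Hz.
Second harmonic of the second: 2·72.6 = 145.2 Hz.
f_beat = |142.8 − 145.2| = 2.4 Hz.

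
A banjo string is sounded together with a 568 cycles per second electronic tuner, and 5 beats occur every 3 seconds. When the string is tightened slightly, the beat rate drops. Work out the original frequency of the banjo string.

Beat frequency = 5/3 = 1.6667 Hz.
|f − 568| = 1.6667, so the banjo string was at either 566.3333 Hz or 569.6667 Hz.
Increasing tension raises a string's frequency; the adjustment raises the banjo string's frequency.
The beat rate fell, so the adjustment moved the banjo string toward 568 Hz — it must have started below the reference.

566.3333 Hz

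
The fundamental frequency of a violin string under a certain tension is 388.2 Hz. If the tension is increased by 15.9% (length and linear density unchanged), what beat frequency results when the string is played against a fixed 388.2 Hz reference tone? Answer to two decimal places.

29.72 Hz

For a string, f ∝ √T, so the new frequency is 388.2·√1.159 = 417.9239 Hz.
f_beat = |417.9239 − 388.2| = 29.72 Hz.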